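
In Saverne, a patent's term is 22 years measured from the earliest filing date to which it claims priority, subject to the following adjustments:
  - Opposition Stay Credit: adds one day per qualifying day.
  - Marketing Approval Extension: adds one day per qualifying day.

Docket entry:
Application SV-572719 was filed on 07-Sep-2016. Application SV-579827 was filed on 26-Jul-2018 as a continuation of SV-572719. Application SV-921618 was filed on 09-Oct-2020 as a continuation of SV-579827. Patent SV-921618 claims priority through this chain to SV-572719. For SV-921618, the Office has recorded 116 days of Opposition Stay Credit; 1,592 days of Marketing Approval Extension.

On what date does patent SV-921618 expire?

May 12, 2043

Earliest priority filing: 7 September 2016.
Base term: 7 September 2016 + 22 years → 7 September 2038.
Opposition Stay Credit: +116 days → 1 January 2039.
Marketing Approval Extension: +1592 days → 12 May 2043.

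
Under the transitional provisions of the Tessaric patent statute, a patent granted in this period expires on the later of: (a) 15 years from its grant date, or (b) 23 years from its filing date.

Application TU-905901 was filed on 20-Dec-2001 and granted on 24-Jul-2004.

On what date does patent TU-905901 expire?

(a) grant + 15 years → 24 July 2019.
(b) filing + 23 years → 20 December 2024.
Later of the two: 20 December 2024.

December 20, 2024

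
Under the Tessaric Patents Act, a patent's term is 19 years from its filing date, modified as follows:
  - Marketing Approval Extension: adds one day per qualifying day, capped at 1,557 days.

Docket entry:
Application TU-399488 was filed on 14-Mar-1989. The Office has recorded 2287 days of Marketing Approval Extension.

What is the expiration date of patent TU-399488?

2012-06-18

Base term: filing date + 19 years → 14 March 2008.
Marketing Approval Extension: 2287 days claimed exceeds the 1557-day cap, so +1557 days → 18 June 2012.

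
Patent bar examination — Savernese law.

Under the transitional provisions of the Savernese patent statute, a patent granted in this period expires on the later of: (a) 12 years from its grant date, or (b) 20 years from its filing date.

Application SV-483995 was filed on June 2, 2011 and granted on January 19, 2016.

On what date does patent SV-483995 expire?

June 2, 2031

(a) grant + 12 years → 19 January 2028.
(b) filing + 20 years → 2 June 2031.
Later of the two: 2 June 2031.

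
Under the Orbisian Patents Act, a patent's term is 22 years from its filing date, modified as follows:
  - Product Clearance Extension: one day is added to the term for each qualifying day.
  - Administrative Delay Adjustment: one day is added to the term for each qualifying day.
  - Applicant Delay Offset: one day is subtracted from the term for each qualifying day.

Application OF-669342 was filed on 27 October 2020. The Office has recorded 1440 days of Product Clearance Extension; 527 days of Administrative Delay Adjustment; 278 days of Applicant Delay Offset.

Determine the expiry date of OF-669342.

June 12, 2047

Base term: filing date + 22 years → 27 October 2042.
Product Clearance Extension: +1440 days → 6 October 2046.
Administrative Delay Adjustment: +527 days → 16 March 2048.
Applicant Delay Offset: −278 days → 12 June 2047.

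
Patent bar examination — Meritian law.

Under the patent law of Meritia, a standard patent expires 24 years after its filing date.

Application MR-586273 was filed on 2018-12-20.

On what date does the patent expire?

Filing date + 24 years → 20 December 2042.

December 20, 2042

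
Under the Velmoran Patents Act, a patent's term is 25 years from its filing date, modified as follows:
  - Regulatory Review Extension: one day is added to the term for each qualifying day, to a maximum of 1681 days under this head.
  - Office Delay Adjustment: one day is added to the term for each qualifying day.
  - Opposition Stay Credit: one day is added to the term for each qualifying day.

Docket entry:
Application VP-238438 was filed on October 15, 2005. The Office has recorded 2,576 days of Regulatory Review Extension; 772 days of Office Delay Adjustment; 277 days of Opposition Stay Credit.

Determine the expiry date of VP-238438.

2038-04-06

Base term: filing date + 25 years → 15 October 2030.
Regulatory Review Extension: 2576 days claimed exceeds the 1681-day cap, so +1681 days → 23 May 2035.
Office Delay Adjustment: +772 days → 3 July 2037.
Opposition Stay Credit: +277 days → 6 April 2038.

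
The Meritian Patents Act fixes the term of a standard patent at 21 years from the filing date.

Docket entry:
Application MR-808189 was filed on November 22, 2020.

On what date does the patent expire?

Filing date + 21 years → 22 November 2041.

November 22, 2041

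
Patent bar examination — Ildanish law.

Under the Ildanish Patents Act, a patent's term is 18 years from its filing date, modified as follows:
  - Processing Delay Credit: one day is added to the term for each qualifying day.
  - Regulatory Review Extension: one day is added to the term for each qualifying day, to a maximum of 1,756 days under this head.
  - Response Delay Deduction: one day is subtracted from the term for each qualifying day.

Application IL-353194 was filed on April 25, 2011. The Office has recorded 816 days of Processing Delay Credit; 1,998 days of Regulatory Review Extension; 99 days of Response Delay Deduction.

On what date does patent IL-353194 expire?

2036-02-01

Base term: filing date + 18 years → 25 April 2029.
Processing Delay Credit: +816 days → 20 July 2031.
Regulatory Review Extension: 1998 days claimed exceeds the 1756-day cap, so +1756 days → 10 May 2036.
Response Delay Deduction: −99 days → 1 February 2036.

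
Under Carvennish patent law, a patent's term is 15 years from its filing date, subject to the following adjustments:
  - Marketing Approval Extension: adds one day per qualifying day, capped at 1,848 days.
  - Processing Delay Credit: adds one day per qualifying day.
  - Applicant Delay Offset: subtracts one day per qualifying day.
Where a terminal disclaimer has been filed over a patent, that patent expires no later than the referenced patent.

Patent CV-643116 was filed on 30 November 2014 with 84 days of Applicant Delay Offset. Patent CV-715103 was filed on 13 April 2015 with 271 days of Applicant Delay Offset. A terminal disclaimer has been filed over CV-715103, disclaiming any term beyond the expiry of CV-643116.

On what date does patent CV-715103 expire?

July 16, 2029

Natural term of CV-715103:
  Base: filing + 15 years → 13 April 2030.
  Applicant Delay Offset: −271 days → 16 July 2029.
Expiry of referenced patent CV-643116:
  Base: filing + 15 years → 30 November 2029.
  Applicant Delay Offset: −84 days → 7 September 2029.
Terminal disclaimer: CV-715103 expires on the earlier of 16 July 2029 and 7 September 2029.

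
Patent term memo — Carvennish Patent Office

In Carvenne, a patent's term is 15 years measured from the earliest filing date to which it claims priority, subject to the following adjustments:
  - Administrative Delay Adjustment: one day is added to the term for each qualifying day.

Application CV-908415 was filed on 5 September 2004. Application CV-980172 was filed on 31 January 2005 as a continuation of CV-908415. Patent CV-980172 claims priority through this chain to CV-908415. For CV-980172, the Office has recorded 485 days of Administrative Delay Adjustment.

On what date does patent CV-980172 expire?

Earliest priority filing: 5 September 2004.
Base term: 5 September 2004 + 15 years → 5 September 2019.
Administrative Delay Adjustment: +485 days → 2 January 2021.

2021-01-02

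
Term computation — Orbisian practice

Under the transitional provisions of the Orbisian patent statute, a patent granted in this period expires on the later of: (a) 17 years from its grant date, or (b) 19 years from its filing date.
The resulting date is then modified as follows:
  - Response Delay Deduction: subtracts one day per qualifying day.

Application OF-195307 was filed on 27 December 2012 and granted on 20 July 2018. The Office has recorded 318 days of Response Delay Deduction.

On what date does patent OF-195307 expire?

September 5, 2034

(a) grant + 17 years → 20 July 2035.
(b) filing + 19 years → 27 December 2031.
Later of the two: 20 July 2035.
Response Delay Deduction: −318 days → 5 September 2034.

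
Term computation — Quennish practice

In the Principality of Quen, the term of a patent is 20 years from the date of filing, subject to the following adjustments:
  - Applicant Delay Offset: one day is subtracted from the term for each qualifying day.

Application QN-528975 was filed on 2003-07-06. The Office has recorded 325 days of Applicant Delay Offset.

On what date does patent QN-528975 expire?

Base term: filing date + 20 years → 6 July 2023.
Applicant Delay Offset: −325 days → 15 August 2022.

2022-08-15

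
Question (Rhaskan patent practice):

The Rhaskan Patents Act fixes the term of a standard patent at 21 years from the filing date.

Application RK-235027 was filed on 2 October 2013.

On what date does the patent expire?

October 2, 2034

Filing date + 21 years → 2 October 2034.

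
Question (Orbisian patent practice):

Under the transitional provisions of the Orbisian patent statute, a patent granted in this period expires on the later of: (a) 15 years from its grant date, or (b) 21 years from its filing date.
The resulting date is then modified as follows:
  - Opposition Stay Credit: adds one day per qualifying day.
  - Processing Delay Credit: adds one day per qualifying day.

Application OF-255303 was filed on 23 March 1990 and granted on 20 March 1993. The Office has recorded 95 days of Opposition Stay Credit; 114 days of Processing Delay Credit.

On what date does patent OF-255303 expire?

(a) grant + 15 years → 20 March 2008.
(b) filing + 21 years → 23 March 2011.
Later of the two: 23 March 2011.
Opposition Stay Credit: +95 days → 26 June 2011.
Processing Delay Credit: +114 days → 18 October 2011.

2011-10-18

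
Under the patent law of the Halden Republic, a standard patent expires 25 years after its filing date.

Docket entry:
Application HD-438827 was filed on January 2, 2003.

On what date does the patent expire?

2028-01-02

Filing date + 25 years → 2 January 2028.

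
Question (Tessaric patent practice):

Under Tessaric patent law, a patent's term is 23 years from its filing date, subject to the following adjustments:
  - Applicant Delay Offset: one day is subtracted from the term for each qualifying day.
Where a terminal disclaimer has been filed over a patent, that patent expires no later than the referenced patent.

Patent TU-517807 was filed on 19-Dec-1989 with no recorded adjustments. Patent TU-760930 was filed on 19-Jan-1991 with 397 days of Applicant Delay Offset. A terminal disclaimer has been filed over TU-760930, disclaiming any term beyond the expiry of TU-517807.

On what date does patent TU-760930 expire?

December 18, 2012

Natural term of TU-760930:
  Base: filing + 23 years → 19 January 2014.
  Applicant Delay Offset: −397 days → 18 December 2012.
Expiry of referenced patent TU-517807:
  Base: filing + 23 years → 19 December 2012.
Terminal disclaimer: TU-760930 expires on the earlier of 18 December 2012 and 19 December 2012.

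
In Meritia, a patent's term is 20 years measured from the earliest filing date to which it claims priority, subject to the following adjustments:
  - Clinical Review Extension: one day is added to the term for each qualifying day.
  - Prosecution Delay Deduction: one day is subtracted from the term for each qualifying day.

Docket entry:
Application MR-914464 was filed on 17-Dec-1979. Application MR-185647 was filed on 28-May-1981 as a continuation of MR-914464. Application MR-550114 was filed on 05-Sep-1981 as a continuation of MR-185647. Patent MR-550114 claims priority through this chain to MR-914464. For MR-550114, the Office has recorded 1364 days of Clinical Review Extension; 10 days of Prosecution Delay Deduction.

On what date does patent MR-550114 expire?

Earliest priority filing: 17 December 1979.
Base term: 17 December 1979 + 20 years → 17 December 1999.
Clinical Review Extension: +1364 days → 11 September 2003.
Prosecution Delay Deduction: −10 days → 1 September 2003.

September 1, 2003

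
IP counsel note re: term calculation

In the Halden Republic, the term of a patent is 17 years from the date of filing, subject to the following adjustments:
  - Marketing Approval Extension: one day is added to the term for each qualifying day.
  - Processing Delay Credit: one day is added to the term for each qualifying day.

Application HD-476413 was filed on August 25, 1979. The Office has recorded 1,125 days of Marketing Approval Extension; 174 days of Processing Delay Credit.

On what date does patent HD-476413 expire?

2000-03-16

Base term: filing date + 17 years → 25 August 1996.
Marketing Approval Extension: +1125 days → 24 September 1999.
Processing Delay Credit: +174 days → 16 March 2000.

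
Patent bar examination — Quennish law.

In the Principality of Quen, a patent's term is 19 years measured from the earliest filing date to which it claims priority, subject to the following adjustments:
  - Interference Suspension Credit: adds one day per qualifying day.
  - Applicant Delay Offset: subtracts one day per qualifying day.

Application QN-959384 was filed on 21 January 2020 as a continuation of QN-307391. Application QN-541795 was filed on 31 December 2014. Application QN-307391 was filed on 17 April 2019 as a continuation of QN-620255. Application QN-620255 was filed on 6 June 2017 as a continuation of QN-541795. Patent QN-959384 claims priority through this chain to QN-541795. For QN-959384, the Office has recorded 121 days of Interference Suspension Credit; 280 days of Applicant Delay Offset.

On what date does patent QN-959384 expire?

Earliest priority filing: 31 December 2014.
Base term: 31 December 2014 + 19 years → 31 December 2033.
Interference Suspension Credit: +121 days → 1 May 2034.
Applicant Delay Offset: −280 days → 25 July 2033.

July 25, 2033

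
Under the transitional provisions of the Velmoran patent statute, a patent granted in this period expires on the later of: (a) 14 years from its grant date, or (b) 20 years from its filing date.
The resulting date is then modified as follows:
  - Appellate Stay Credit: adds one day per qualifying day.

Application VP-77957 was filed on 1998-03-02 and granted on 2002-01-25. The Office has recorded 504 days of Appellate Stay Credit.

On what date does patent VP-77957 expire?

(a) grant + 14 years → 25 January 2016.
(b) filing + 20 years → 2 March 2018.
Later of the two: 2 March 2018.
Appellate Stay Credit: +504 days → 19 July 2019.

2019-07-19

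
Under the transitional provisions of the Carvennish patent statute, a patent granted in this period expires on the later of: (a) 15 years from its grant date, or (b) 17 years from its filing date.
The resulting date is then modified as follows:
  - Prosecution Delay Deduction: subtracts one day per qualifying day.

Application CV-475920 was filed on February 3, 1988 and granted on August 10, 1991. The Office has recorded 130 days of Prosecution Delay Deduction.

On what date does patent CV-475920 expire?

April 2, 2006

(a) grant + 15 years → 10 August 2006.
(b) filing + 17 years → 3 February 2005.
Later of the two: 10 August 2006.
Prosecution Delay Deduction: −130 days → 2 April 2006.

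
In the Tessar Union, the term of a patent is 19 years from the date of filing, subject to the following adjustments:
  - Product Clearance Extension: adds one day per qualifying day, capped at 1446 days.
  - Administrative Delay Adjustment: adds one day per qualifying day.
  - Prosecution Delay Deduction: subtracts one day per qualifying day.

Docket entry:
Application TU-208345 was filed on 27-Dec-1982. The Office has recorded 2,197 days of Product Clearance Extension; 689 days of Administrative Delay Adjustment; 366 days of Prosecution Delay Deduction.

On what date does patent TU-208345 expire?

Base term: filing date + 19 years → 27 December 2001.
Product Clearance Extension: 2197 days claimed exceeds the 1446-day cap, so +1446 days → 12 December 2005.
Administrative Delay Adjustment: +689 days → 1 November 2007.
Prosecution Delay Deduction: −366 days → 31 October 2006.

October 31, 2006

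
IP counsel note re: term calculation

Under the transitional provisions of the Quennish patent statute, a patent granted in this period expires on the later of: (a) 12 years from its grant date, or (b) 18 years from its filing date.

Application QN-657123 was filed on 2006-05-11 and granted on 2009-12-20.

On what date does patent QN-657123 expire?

(a) grant + 12 years → 20 December 2021.
(b) filing + 18 years → 11 May 2024.
Later of the two: 11 May 2024.

2024-05-11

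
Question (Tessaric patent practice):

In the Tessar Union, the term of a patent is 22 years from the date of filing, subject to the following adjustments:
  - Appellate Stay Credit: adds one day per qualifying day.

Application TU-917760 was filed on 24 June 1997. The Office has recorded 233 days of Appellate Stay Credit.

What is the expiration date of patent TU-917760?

2020-02-12

Base term: filing date + 22 years → 24 June 2019.
Appellate Stay Credit: +233 days → 12 February 2020.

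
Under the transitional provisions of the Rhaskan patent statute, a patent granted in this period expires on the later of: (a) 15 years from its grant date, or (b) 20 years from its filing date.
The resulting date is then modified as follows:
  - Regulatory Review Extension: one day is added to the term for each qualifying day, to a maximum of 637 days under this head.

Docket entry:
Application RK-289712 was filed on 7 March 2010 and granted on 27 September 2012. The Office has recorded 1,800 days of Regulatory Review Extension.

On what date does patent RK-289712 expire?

December 4, 2031

(a) grant + 15 years → 27 September 2027.
(b) filing + 20 years → 7 March 2030.
Later of the two: 7 March 2030.
Regulatory Review Extension: 1800 days claimed exceeds the 637-day cap, so +637 days → 4 December 2031.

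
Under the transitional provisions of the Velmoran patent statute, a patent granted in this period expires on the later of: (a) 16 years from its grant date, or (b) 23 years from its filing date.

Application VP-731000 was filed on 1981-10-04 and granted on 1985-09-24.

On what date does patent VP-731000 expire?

(a) grant + 16 years → 24 September 2001.
(b) filing + 23 years → 4 October 2004.
Later of the two: 4 October 2004.

2004-10-04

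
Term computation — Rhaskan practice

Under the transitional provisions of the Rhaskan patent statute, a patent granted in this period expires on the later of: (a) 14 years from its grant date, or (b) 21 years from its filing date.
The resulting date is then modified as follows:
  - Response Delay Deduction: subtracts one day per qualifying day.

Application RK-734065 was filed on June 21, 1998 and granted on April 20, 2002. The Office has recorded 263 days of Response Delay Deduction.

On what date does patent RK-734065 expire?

(a) grant + 14 years → 20 April 2016.
(b) filing + 21 years → 21 June 2019.
Later of the two: 21 June 2019.
Response Delay Deduction: −263 days → 1 October 2018.

2018-10-01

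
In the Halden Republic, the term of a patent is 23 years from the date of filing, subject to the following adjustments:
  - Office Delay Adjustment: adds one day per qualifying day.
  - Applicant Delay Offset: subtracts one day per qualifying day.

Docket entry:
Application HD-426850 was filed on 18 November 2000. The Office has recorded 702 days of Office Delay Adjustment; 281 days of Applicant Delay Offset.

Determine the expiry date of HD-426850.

2025-01-12

Base term: filing date + 23 years → 18 November 2023.
Office Delay Adjustment: +702 days → 20 October 2025.
Applicant Delay Offset: −281 days → 12 January 2025.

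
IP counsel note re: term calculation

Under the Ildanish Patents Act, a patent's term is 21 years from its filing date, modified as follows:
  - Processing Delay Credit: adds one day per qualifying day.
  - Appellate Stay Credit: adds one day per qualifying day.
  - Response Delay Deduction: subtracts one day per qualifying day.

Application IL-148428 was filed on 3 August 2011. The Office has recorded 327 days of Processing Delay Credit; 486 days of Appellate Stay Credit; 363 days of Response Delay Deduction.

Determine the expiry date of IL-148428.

2033-10-27

Base term: filing date + 21 years → 3 August 2032.
Processing Delay Credit: +327 days → 26 June 2033.
Appellate Stay Credit: +486 days → 25 October 2034.
Response Delay Deduction: −363 days → 27 October 2033.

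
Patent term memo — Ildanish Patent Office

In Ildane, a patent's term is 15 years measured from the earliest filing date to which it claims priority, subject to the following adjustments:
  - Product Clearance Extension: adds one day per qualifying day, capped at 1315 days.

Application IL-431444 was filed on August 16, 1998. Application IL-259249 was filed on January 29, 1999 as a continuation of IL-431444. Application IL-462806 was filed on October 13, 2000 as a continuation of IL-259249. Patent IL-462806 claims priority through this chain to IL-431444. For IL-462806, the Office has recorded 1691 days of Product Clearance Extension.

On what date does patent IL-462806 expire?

Earliest priority filing: 16 August 1998.
Base term: 16 August 1998 + 15 years → 16 August 2013.
Product Clearance Extension: 1691 days claimed exceeds the 1315-day cap, so +1315 days → 23 March 2017.

2017-03-23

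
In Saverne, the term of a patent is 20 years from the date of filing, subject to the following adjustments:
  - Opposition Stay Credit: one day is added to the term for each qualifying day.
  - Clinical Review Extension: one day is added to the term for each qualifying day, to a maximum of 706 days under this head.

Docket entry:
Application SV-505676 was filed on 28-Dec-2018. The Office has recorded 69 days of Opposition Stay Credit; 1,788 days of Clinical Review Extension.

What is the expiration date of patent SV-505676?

2041-02-10

Base term: filing date + 20 years → 28 December 2038.
Opposition Stay Credit: +69 days → 7 March 2039.
Clinical Review Extension: 1788 days claimed exceeds the 706-day cap, so +706 days → 10 February 2041.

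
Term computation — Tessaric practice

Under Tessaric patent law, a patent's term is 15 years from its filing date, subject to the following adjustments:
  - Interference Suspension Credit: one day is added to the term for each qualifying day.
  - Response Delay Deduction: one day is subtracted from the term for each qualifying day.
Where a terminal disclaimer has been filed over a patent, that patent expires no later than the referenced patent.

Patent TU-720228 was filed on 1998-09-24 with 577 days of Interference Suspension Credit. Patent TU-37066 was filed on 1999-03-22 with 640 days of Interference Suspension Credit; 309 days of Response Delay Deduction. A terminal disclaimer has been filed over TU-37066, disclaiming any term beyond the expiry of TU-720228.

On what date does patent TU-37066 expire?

February 16, 2015

Natural term of TU-37066:
  Base: filing + 15 years → 22 March 2014.
  Interference Suspension Credit: +640 days → 22 December 2015.
  Response Delay Deduction: −309 days → 16 February 2015.
Expiry of referenced patent TU-720228:
  Base: filing + 15 years → 24 September 2013.
  Interference Suspension Credit: +577 days → 24 April 2015.
Terminal disclaimer: TU-37066 expires on the earlier of 16 February 2015 and 24 April 2015.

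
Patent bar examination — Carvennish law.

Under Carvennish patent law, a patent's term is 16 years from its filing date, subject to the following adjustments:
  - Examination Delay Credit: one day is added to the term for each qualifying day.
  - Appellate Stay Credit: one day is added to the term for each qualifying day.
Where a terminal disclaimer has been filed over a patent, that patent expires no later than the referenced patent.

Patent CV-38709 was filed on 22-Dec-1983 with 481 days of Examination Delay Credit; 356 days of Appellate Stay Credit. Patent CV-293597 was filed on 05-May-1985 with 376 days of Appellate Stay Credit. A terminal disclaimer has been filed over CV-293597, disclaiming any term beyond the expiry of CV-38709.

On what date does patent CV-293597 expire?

2002-04-07

Natural term of CV-293597:
  Base: filing + 16 years → 5 May 2001.
  Appellate Stay Credit: +376 days → 16 May 2002.
Expiry of referenced patent CV-38709:
  Base: filing + 16 years → 22 December 1999.
  Examination Delay Credit: +481 days → 16 April 2001.
  Appellate Stay Credit: +356 days → 7 April 2002.
Terminal disclaimer: CV-293597 expires on the earlier of 16 May 2002 and 7 April 2002.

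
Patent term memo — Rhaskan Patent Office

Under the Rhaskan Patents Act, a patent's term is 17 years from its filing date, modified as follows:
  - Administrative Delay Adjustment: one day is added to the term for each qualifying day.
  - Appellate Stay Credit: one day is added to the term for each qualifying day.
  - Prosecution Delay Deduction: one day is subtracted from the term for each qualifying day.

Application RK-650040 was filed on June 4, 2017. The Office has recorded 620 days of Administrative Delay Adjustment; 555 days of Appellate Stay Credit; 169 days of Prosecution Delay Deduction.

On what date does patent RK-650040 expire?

Base term: filing date + 17 years → 4 June 2034.
Administrative Delay Adjustment: +620 days → 14 February 2036.
Appellate Stay Credit: +555 days → 22 August 2037.
Prosecution Delay Deduction: −169 days → 6 March 2037.

2037-03-06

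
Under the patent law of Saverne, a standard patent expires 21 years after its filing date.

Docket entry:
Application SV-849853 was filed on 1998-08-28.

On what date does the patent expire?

Filing date + 21 years → 28 August 2019.

August 28, 2019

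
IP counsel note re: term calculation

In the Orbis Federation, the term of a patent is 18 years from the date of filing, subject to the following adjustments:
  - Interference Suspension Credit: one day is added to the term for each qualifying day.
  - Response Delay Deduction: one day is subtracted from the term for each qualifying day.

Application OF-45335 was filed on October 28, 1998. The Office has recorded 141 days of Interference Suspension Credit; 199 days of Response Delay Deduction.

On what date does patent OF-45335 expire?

Base term: filing date + 18 years → 28 October 2016.
Interference Suspension Credit: +141 days → 18 March 2017.
Response Delay Deduction: −199 days → 31 August 2016.

August 31, 2016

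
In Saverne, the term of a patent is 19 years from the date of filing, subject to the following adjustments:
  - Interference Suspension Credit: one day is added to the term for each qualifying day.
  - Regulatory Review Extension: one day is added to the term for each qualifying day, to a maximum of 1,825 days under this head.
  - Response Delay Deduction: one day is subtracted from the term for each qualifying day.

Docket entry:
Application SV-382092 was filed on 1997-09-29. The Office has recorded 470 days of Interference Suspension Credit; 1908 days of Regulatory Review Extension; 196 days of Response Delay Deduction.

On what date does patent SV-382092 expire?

Base term: filing date + 19 years → 29 September 2016.
Interference Suspension Credit: +470 days → 12 January 2018.
Regulatory Review Extension: 1908 days claimed exceeds the 1825-day cap, so +1825 days → 11 January 2023.
Response Delay Deduction: −196 days → 29 June 2022.

June 29, 2022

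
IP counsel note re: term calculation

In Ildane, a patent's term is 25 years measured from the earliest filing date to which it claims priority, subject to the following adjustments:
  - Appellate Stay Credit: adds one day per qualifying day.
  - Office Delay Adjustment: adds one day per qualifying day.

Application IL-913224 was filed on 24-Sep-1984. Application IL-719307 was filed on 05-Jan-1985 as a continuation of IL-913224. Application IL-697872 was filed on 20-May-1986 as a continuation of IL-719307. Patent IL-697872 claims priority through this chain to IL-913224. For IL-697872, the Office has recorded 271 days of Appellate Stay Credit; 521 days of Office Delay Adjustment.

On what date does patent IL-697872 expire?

Earliest priority filing: 24 September 1984.
Base term: 24 September 1984 + 25 years → 24 September 2009.
Appellate Stay Credit: +271 days → 22 June 2010.
Office Delay Adjustment: +521 days → 25 November 2011.

November 25, 2011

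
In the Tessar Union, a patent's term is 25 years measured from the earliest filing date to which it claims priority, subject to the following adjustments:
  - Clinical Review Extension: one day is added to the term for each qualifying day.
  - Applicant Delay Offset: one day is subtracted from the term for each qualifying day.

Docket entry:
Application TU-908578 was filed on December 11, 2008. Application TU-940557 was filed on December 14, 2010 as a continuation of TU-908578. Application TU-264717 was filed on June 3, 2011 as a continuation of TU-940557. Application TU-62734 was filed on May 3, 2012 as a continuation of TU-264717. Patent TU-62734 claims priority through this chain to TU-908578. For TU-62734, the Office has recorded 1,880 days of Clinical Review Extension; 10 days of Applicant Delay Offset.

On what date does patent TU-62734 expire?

Earliest priority filing: 11 December 2008.
Base term: 11 December 2008 + 25 years → 11 December 2033.
Clinical Review Extension: +1880 days → 3 February 2039.
Applicant Delay Offset: −10 days → 24 January 2039.

January 24, 2039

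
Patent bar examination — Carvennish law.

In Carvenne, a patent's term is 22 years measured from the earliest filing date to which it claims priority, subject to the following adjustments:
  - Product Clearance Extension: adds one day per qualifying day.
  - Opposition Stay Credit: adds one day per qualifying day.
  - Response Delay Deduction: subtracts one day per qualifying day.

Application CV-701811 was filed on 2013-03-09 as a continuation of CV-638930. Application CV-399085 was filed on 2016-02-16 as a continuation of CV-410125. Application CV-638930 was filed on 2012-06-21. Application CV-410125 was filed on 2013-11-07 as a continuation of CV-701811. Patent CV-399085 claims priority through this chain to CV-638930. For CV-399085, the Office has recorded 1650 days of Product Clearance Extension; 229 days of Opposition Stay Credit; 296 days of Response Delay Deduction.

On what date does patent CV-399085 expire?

Earliest priority filing: 21 June 2012.
Base term: 21 June 2012 + 22 years → 21 June 2034.
Product Clearance Extension: +1650 days → 27 December 2038.
Opposition Stay Credit: +229 days → 13 August 2039.
Response Delay Deduction: −296 days → 21 October 2038.

October 21, 2038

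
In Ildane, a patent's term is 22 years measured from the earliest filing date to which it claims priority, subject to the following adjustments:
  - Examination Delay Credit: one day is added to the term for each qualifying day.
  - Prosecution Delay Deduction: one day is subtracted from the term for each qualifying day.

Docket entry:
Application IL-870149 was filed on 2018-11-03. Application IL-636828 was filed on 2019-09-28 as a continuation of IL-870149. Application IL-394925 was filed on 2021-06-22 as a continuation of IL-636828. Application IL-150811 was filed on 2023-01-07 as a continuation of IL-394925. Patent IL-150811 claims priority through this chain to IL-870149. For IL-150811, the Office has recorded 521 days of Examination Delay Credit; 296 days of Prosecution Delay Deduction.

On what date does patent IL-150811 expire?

Earliest priority filing: 3 November 2018.
Base term: 3 November 2018 + 22 years → 3 November 2040.
Examination Delay Credit: +521 days → 8 April 2042.
Prosecution Delay Deduction: −296 days → 16 June 2041.

June 16, 2041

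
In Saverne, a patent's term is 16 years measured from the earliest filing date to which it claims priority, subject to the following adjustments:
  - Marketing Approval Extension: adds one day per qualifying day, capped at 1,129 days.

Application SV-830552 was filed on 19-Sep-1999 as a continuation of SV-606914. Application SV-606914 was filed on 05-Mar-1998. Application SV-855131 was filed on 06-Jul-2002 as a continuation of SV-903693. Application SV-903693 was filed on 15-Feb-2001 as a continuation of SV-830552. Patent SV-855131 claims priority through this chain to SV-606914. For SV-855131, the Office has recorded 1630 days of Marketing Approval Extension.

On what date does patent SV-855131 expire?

Earliest priority filing: 5 March 1998.
Base term: 5 March 1998 + 16 years → 5 March 2014.
Marketing Approval Extension: 1630 days claimed exceeds the 1129-day cap, so +1129 days → 7 April 2017.

2017-04-07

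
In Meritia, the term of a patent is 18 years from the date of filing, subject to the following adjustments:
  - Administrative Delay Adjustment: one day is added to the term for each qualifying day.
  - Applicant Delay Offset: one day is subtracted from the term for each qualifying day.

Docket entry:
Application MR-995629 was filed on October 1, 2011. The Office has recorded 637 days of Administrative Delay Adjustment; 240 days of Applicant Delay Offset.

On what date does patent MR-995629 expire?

2030-11-02

Base term: filing date + 18 years → 1 October 2029.
Administrative Delay Adjustment: +637 days → 30 June 2031.
Applicant Delay Offset: −240 days → 2 November 2030.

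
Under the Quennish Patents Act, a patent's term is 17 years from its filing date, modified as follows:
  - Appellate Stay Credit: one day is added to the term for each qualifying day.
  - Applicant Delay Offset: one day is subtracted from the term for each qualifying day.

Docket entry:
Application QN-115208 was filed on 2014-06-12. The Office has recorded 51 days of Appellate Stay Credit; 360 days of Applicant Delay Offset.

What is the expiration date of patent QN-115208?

August 7, 2030

Base term: filing date + 17 years → 12 June 2031.
Appellate Stay Credit: +51 days → 2 August 2031.
Applicant Delay Offset: −360 days → 7 August 2030.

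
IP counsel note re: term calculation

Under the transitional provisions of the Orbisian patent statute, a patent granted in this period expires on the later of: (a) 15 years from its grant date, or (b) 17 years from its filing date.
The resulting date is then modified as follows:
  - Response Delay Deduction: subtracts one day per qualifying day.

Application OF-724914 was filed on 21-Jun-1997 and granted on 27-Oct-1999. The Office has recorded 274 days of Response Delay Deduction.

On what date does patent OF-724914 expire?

2014-01-26

(a) grant + 15 years → 27 October 2014.
(b) filing + 17 years → 21 June 2014.
Later of the two: 27 October 2014.
Response Delay Deduction: −274 days → 26 January 2014.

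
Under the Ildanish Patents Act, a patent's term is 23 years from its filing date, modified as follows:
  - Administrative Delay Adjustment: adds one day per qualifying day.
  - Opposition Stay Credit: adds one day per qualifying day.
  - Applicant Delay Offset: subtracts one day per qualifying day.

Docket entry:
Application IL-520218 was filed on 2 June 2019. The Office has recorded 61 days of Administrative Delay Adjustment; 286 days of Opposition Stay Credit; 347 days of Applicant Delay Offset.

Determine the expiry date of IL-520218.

Base term: filing date + 23 years → 2 June 2042.
Administrative Delay Adjustment: +61 days → 2 August 2042.
Opposition Stay Credit: +286 days → 15 May 2043.
Applicant Delay Offset: −347 days → 2 June 2042.

June 2, 2042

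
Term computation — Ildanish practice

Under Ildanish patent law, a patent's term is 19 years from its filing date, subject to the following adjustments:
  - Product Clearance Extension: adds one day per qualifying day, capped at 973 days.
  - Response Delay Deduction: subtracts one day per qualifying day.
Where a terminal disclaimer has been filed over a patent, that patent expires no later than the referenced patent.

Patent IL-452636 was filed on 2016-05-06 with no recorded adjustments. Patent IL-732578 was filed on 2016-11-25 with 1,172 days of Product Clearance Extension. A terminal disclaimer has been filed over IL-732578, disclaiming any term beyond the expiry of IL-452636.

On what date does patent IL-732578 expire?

May 6, 2035

Natural term of IL-732578:
  Base: filing + 19 years → 25 November 2035.
  Product Clearance Extension: 1172 days claimed exceeds the 973-day cap, so +973 days → 25 July 2038.
Expiry of referenced patent IL-452636:
  Base: filing + 19 years → 6 May 2035.
Terminal disclaimer: IL-732578 expires on the earlier of 25 July 2038 and 6 May 2035.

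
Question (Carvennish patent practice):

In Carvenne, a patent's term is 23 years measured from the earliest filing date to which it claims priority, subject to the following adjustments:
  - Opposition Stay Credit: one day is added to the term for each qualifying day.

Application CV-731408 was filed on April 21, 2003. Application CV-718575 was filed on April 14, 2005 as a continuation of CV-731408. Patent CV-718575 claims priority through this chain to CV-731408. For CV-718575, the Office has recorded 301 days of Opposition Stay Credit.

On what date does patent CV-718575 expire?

February 16, 2027

Earliest priority filing: 21 April 2003.
Base term: 21 April 2003 + 23 years → 21 April 2026.
Opposition Stay Credit: +301 days → 16 February 2027.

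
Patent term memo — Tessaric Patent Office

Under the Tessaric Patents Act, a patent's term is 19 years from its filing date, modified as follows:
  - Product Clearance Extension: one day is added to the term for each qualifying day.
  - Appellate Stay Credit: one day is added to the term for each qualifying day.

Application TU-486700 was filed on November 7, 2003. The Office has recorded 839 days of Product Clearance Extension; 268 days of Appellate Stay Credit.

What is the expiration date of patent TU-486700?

Base term: filing date + 19 years → 7 November 2022.
Product Clearance Extension: +839 days → 23 February 2025.
Appellate Stay Credit: +268 days → 18 November 2025.

2025-11-18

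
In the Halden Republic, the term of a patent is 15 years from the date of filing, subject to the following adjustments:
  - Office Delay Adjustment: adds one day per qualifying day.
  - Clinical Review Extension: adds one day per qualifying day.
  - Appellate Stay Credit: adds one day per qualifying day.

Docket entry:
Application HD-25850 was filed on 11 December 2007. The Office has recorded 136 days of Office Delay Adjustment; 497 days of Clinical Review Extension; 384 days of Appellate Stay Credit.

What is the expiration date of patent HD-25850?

September 23, 2025

Base term: filing date + 15 years → 11 December 2022.
Office Delay Adjustment: +136 days → 26 April 2023.
Clinical Review Extension: +497 days → 4 September 2024.
Appellate Stay Credit: +384 days → 23 September 2025.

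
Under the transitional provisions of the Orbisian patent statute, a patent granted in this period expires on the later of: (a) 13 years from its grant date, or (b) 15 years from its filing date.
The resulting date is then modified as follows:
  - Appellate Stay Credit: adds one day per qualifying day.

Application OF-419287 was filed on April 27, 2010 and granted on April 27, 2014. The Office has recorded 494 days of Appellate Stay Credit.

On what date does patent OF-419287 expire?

(a) grant + 13 years → 27 April 2027.
(b) filing + 15 years → 27 April 2025.
Later of the two: 27 April 2027.
Appellate Stay Credit: +494 days → 2 September 2028.

2028-09-02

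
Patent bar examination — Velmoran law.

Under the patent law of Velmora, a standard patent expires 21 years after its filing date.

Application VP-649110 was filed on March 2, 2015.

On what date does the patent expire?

Filing date + 21 years → 2 March 2036.

2036-03-02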